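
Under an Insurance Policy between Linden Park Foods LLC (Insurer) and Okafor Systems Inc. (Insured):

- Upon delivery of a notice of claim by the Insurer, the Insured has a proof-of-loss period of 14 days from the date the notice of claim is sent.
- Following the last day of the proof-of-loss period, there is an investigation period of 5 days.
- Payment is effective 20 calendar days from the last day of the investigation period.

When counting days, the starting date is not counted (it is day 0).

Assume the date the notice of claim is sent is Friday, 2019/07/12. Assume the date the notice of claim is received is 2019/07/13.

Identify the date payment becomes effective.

The last day of the proof-of-loss period: 2019/07/12 + 14 days = 2019/07/26.
Adding 5 calendar days to 2019/07/26 gives 2019/07/31, which is the last day of the investigation period.
The date payment becomes effective: 2019/07/31 + 20 days = 2019/08/20.

2019/08/20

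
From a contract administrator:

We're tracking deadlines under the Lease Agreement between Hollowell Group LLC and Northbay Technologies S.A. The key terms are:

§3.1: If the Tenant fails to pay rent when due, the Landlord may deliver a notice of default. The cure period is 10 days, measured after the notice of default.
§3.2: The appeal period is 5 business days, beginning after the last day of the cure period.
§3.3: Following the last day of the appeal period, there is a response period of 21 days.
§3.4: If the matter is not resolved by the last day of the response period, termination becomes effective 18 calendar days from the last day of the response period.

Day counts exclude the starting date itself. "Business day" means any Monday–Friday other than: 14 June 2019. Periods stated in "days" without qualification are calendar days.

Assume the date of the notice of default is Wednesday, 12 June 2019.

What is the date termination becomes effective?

6 August 2019

The last day of the cure period: 10 calendar days after 12 June 2019 is 22 June 2019.
The last day of the appeal period: 5 business days after Saturday, 22 June 2019, skipping weekends — Jun 24, Jun 25, Jun 26, Jun 27, Jun 28 — lands on Friday, 28 June 2019.
Adding 21 calendar days to 28 June 2019 gives 19 July 2019, which is the last day of the response period.
The date termination becomes effective: 18 calendar days after 19 July 2019 is 6 August 2019.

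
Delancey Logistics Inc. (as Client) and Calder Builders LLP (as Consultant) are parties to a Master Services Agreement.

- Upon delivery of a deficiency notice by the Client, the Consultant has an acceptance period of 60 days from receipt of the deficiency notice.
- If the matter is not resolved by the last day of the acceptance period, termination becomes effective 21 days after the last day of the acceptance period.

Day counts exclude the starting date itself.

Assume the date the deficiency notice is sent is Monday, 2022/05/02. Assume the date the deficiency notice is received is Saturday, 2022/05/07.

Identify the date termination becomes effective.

2022/07/27

Adding 60 calendar days to 2022/05/07 gives 2022/07/06, which is the last day of the acceptance period.
The date termination becomes effective: 2022/07/06 + 21 days = 2022/07/27.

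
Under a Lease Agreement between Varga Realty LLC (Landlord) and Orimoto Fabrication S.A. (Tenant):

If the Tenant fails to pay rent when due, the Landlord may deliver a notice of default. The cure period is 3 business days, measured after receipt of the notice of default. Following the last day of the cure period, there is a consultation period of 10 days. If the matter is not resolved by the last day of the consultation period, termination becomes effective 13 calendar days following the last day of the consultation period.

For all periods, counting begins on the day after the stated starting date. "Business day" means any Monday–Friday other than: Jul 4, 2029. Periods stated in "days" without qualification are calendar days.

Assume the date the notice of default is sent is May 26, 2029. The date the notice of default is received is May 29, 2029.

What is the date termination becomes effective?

From Tuesday, May 29, 2029, 3 business days (May 30, May 31, Jun 1, skipping weekends) brings us to Friday, Jun 1, 2029, which is the last day of the cure period.
The last day of the consultation period: Jun 1, 2029 + 10 days = Jun 11, 2029.
The date termination becomes effective: Jun 11, 2029 + 13 days = Jun 24, 2029.

Jun 24, 2029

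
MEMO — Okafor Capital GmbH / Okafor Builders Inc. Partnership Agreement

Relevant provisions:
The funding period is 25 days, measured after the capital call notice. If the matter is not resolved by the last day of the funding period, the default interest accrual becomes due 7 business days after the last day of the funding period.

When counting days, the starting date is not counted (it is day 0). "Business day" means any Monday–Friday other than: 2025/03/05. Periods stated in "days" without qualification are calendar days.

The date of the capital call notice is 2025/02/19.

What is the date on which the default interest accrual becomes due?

2025/03/25

Adding 25 calendar days to 2025/02/19 gives 2025/03/16, which is the last day of the funding period.
The date on which the default interest accrual becomes due: counting 7 business days from Sunday, 2025/03/16 (Mar 17, Mar 18, Mar 19, Mar 20, Mar 21, Mar 24, Mar 25, skipping weekends) reaches Tuesday, 2025/03/25.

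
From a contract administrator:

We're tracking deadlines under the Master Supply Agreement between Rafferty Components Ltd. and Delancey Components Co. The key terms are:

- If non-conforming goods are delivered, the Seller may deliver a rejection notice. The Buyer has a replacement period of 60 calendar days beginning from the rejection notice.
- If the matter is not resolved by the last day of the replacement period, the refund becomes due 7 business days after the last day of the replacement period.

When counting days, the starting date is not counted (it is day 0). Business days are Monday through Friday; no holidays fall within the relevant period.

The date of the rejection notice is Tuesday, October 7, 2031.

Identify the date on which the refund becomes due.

The last day of the replacement period: October 7, 2031 + 60 days = December 6, 2031.
The date on which the refund becomes due: 7 business days after Saturday, December 6, 2031, skipping weekends — Dec 8, Dec 9, Dec 10, Dec 11, Dec 12, Dec 15, Dec 16 — lands on Tuesday, December 16, 2031.

December 16, 2031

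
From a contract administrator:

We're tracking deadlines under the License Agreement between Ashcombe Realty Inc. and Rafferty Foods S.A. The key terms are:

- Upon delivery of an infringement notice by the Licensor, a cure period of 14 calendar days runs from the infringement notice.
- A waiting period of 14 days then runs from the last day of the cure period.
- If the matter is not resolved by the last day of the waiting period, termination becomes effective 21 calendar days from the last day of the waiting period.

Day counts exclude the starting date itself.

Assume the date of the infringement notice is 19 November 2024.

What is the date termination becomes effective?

The last day of the cure period: 19 November 2024 + 14 days = 3 December 2024.
Adding 14 calendar days to 3 December 2024 gives 17 December 2024, which is the last day of the waiting period.
The date termination becomes effective: 17 December 2024 + 21 days = 7 January 2025.

7 January 2025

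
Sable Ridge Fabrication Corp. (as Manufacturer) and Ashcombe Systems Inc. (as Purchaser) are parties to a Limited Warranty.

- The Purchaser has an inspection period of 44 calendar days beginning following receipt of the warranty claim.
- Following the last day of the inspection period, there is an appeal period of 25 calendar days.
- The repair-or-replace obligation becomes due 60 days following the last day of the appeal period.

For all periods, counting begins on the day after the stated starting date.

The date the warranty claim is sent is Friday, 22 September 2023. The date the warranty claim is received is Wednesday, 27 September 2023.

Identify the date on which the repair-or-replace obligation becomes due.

3 February 2024

Adding 44 calendar days to 27 September 2023 gives 10 November 2023, which is the last day of the inspection period.
The last day of the appeal period: 25 calendar days after 10 November 2023 is 5 December 2023.
The date on which the repair-or-replace obligation becomes due: 5 December 2023 + 60 days = 3 February 2024.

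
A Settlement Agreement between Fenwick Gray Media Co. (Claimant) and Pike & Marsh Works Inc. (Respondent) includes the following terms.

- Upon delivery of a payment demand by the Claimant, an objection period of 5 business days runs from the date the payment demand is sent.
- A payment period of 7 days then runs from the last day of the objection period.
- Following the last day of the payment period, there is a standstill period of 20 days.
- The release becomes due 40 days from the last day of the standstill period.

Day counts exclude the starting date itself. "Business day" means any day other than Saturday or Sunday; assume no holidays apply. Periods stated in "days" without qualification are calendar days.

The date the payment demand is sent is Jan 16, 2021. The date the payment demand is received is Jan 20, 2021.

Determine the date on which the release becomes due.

Mar 30, 2021

The last day of the objection period: 5 business days after Saturday, Jan 16, 2021, skipping weekends — Jan 18, Jan 19, Jan 20, Jan 21, Jan 22 — lands on Friday, Jan 22, 2021.
The last day of the payment period: 7 calendar days after Jan 22, 2021 is Jan 29, 2021.
The last day of the standstill period: 20 calendar days after Jan 29, 2021 is Feb 18, 2021.
Adding 40 calendar days to Feb 18, 2021 gives Mar 30, 2021, which is the date on which the release becomes due.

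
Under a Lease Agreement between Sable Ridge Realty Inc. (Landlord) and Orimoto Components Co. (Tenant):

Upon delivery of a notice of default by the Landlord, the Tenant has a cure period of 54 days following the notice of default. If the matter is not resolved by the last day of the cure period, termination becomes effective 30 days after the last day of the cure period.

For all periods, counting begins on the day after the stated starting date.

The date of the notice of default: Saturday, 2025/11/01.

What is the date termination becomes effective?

The last day of the cure period: 54 calendar days after 2025/11/01 is 2025/12/25.
Adding 30 calendar days to 2025/12/25 gives 2026/01/24, which is the date termination becomes effective.

2026/01/24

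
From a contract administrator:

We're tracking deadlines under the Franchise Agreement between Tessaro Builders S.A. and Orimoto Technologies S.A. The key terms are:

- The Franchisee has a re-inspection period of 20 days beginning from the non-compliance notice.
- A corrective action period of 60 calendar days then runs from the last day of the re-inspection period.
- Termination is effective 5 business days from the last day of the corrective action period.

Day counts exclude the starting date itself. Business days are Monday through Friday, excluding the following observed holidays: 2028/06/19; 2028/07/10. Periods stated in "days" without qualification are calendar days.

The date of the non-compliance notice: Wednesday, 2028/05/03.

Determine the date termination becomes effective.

Adding 20 calendar days to 2028/05/03 gives 2028/05/23, which is the last day of the re-inspection period.
The last day of the corrective action period: 60 calendar days after 2028/05/23 is 2028/07/22.
From Saturday, 2028/07/22, 5 business days (Jul 24, Jul 25, Jul 26, Jul 27, Jul 28, skipping weekends) brings us to Friday, 2028/07/28, which is the date termination becomes effective.

2028/07/28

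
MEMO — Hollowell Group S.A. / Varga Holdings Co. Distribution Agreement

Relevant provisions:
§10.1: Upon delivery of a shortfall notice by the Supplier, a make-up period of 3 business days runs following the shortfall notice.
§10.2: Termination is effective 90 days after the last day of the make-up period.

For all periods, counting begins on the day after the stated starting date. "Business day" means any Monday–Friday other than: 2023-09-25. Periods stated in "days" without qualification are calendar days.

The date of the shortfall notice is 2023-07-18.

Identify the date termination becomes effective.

2023-10-19

The last day of the make-up period: 3 business days after Tuesday, 2023-07-18, skipping weekends — Jul 19, Jul 20, Jul 21 — lands on Friday, 2023-07-21.
The date termination becomes effective: 90 calendar days after 2023-07-21 is 2023-10-19.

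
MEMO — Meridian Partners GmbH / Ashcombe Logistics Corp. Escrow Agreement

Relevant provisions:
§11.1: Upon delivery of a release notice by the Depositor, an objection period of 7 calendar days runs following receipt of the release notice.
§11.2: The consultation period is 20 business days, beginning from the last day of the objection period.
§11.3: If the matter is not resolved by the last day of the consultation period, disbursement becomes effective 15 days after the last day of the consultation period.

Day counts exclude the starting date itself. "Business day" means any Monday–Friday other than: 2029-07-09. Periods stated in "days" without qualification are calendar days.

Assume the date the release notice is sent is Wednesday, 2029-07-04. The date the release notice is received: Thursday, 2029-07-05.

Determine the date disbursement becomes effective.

2029-08-24

The last day of the objection period: 7 calendar days after 2029-07-05 is 2029-07-12.
The last day of the consultation period: 20 business days after Thursday, 2029-07-12, skipping weekends — Jul 13, Jul 16, Jul 17, Jul 18, …, Aug 7, Aug 8, Aug 9 — lands on Thursday, 2029-08-09.
The date disbursement becomes effective: 15 calendar days after 2029-08-09 is 2029-08-24.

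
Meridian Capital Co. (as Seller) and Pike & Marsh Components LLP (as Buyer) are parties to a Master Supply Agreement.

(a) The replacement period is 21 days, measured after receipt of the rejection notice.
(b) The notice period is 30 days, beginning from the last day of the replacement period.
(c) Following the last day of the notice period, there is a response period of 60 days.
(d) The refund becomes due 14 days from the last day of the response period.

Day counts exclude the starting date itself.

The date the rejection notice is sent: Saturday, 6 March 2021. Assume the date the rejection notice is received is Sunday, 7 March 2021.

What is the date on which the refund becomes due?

10 July 2021

The last day of the replacement period: 21 calendar days after 7 March 2021 is 28 March 2021.
The last day of the notice period: 30 calendar days after 28 March 2021 is 27 April 2021.
The last day of the response period: 60 calendar days after 27 April 2021 is 26 June 2021.
Adding 14 calendar days to 26 June 2021 gives 10 July 2021, which is the date on which the refund becomes due.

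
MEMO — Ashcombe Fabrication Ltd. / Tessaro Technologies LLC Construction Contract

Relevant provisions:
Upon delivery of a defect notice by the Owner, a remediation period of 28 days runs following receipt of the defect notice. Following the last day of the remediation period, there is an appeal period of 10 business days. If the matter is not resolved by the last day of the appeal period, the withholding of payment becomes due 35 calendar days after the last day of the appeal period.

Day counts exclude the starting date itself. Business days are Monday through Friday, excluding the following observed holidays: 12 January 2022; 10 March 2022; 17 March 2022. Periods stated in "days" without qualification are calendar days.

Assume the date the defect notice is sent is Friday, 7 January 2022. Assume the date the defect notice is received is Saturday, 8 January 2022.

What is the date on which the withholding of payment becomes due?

The last day of the remediation period: 8 January 2022 + 28 days = 5 February 2022.
The last day of the appeal period: counting 10 business days from Saturday, 5 February 2022 (Feb 7, Feb 8, Feb 9, Feb 10, Feb 11, Feb 14, Feb 15, Feb 16, Feb 17, Feb 18, skipping weekends) reaches Friday, 18 February 2022.
Adding 35 calendar days to 18 February 2022 gives 25 March 2022, which is the date on which the withholding of payment becomes due.

25 March 2022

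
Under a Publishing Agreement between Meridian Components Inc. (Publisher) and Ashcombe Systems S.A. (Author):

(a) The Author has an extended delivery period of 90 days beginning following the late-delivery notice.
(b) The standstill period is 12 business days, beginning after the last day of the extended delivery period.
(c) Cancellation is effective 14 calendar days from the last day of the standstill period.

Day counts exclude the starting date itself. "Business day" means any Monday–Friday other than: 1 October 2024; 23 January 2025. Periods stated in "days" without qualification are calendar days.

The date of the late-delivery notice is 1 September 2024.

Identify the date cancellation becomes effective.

The last day of the extended delivery period: 1 September 2024 + 90 days = 30 November 2024.
The last day of the standstill period: counting 12 business days from Saturday, 30 November 2024 (Dec 2, Dec 3, Dec 4, Dec 5, …, Dec 13, Dec 16, Dec 17, skipping weekends) reaches Tuesday, 17 December 2024.
The date cancellation becomes effective: 17 December 2024 + 14 days = 31 December 2024.

31 December 2024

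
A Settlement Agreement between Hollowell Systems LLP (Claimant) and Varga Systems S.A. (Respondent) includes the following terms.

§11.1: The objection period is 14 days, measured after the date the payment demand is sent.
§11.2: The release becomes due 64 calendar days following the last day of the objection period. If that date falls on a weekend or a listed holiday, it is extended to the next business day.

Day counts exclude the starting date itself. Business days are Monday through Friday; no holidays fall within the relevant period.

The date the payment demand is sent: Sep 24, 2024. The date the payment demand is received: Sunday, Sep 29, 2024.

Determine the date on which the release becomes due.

Dec 11, 2024

The last day of the objection period: 14 calendar days after Sep 24, 2024 is Oct 8, 2024.
The date on which the release becomes due: Oct 8, 2024 + 64 days = Dec 11, 2024. Dec 11, 2024 is a Wednesday, so no roll-forward applies.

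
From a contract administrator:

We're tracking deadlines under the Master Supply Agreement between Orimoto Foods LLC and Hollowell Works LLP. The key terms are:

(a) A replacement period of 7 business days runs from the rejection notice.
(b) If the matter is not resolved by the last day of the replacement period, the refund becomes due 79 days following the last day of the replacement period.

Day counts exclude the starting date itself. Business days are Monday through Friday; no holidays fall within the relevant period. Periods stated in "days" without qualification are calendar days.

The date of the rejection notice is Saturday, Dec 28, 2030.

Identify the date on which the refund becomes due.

Mar 27, 2031

From Saturday, Dec 28, 2030, 7 business days (Dec 30, Dec 31, Jan 1, Jan 2, Jan 3, Jan 6, Jan 7, skipping weekends) brings us to Tuesday, Jan 7, 2031, which is the last day of the replacement period.
The date on which the refund becomes due: 79 calendar days after Jan 7, 2031 is Mar 27, 2031.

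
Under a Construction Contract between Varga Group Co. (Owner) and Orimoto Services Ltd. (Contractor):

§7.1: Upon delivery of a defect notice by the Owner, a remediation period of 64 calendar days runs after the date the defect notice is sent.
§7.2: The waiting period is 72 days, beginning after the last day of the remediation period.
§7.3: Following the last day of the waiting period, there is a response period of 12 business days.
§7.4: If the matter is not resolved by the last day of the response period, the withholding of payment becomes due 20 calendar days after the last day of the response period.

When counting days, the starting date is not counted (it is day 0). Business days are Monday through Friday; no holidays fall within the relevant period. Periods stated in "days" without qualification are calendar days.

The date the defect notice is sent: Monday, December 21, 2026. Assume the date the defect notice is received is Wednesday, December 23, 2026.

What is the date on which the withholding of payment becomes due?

The last day of the remediation period: December 21, 2026 + 64 days = February 23, 2027.
The last day of the waiting period: February 23, 2027 + 72 days = May 6, 2027.
The last day of the response period: 12 business days after Thursday, May 6, 2027, skipping weekends — May 7, May 10, May 11, May 12, …, May 20, May 21, May 24 — lands on Monday, May 24, 2027.
The date on which the withholding of payment becomes due: May 24, 2027 + 20 days = June 13, 2027.

June 13, 2027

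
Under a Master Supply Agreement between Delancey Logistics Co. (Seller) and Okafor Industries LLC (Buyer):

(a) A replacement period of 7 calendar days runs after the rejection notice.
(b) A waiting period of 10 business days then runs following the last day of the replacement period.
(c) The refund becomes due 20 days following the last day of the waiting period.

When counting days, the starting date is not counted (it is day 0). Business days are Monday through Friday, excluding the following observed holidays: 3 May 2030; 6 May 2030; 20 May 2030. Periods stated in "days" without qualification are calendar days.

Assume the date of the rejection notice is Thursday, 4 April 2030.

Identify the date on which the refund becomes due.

15 May 2030

The last day of the replacement period: 4 April 2030 + 7 days = 11 April 2030.
The last day of the waiting period: counting 10 business days from Thursday, 11 April 2030 (Apr 12, Apr 15, Apr 16, Apr 17, Apr 18, Apr 19, Apr 22, Apr 23, Apr 24, Apr 25, skipping weekends) reaches Thursday, 25 April 2030.
Adding 20 calendar days to 25 April 2030 gives 15 May 2030, which is the date on which the refund becomes due.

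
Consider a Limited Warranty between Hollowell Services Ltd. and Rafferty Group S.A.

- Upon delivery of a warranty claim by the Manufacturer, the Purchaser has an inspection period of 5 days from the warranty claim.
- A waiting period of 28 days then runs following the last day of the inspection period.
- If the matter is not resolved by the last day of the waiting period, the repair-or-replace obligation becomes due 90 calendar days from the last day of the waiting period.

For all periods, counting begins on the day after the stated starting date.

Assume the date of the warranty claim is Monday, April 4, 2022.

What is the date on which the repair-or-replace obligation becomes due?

Adding 5 calendar days to April 4, 2022 gives April 9, 2022, which is the last day of the inspection period.
Adding 28 calendar days to April 9, 2022 gives May 7, 2022, which is the last day of the waiting period.
The date on which the repair-or-replace obligation becomes due: May 7, 2022 + 90 days = August 5, 2022.

August 5, 2022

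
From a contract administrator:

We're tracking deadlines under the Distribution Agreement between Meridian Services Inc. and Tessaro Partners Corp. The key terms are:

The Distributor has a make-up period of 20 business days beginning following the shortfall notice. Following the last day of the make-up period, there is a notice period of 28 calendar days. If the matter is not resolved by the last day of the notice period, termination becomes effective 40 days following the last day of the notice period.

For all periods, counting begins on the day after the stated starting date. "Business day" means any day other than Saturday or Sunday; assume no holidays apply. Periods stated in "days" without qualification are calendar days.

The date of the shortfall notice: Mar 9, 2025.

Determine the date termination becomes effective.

Jun 11, 2025

The last day of the make-up period: counting 20 business days from Sunday, Mar 9, 2025 (Mar 10, Mar 11, Mar 12, Mar 13, …, Apr 2, Apr 3, Apr 4, skipping weekends) reaches Friday, Apr 4, 2025.
The last day of the notice period: Apr 4, 2025 + 28 days = May 2, 2025.
Adding 40 calendar days to May 2, 2025 gives Jun 11, 2025, which is the date termination becomes effective.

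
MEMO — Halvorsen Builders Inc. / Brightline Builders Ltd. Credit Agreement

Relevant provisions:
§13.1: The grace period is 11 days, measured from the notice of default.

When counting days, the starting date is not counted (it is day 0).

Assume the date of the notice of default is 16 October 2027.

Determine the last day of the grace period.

Adding 11 calendar days to 16 October 2027 gives 27 October 2027, which is the last day of the grace period.

27 October 2027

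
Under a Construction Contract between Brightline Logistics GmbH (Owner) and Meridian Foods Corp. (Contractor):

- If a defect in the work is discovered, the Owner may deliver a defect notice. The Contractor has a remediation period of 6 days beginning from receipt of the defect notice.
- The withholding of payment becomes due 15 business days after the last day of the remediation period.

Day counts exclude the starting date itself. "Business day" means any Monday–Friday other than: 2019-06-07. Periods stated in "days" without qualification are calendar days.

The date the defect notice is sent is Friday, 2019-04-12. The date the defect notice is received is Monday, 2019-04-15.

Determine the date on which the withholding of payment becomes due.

2019-05-10

The last day of the remediation period: 6 calendar days after 2019-04-15 is 2019-04-21.
The date on which the withholding of payment becomes due: counting 15 business days from Sunday, 2019-04-21 (Apr 22, Apr 23, Apr 24, Apr 25, …, May 8, May 9, May 10, skipping weekends) reaches Friday, 2019-05-10.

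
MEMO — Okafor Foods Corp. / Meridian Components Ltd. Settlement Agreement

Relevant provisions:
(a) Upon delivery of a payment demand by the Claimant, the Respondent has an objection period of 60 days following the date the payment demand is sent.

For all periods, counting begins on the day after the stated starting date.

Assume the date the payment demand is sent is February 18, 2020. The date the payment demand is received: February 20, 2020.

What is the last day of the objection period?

The last day of the objection period: 60 calendar days after February 18, 2020 is April 18, 2020.

April 18, 2020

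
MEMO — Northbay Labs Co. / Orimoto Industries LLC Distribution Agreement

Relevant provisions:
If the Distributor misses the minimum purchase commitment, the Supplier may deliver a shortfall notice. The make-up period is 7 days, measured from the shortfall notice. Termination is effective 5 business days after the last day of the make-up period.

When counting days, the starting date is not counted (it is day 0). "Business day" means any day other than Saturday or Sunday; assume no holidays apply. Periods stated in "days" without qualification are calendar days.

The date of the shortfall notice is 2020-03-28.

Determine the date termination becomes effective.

2020-04-10

The last day of the make-up period: 7 calendar days after 2020-03-28 is 2020-04-04.
The date termination becomes effective: counting 5 business days from Saturday, 2020-04-04 (Apr 6, Apr 7, Apr 8, Apr 9, Apr 10, skipping weekends) reaches Friday, 2020-04-10.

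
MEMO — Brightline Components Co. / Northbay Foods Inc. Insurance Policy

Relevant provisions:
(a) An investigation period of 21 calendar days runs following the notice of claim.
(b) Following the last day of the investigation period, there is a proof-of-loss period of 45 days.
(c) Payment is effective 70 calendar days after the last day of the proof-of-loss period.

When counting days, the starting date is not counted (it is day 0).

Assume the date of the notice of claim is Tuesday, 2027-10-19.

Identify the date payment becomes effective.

The last day of the investigation period: 21 calendar days after 2027-10-19 is 2027-11-09.
Adding 45 calendar days to 2027-11-09 gives 2027-12-24, which is the last day of the proof-of-loss period.
The date payment becomes effective: 70 calendar days after 2027-12-24 is 2028-03-03.

2028-03-03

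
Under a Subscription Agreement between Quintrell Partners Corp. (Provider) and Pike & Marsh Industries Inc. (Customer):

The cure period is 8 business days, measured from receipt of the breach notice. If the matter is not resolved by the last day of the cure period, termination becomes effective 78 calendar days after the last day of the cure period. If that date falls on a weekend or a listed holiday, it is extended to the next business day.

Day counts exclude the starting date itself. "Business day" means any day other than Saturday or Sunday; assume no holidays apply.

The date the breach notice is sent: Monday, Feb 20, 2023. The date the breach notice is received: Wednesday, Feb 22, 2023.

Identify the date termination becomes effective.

The last day of the cure period: 8 business days after Wednesday, Feb 22, 2023, skipping weekends — Feb 23, Feb 24, Feb 27, Feb 28, Mar 1, Mar 2, Mar 3, Mar 6 — lands on Monday, Mar 6, 2023.
The date termination becomes effective: 78 calendar days after Mar 6, 2023 is May 23, 2023. May 23, 2023 is a Tuesday, so no roll-forward applies.

May 23, 2023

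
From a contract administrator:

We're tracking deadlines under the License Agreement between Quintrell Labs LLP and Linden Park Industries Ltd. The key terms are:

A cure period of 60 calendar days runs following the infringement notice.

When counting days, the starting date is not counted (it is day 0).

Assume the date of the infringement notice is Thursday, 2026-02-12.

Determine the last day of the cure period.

Adding 60 calendar days to 2026-02-12 gives 2026-04-13, which is the last day of the cure period.

2026-04-13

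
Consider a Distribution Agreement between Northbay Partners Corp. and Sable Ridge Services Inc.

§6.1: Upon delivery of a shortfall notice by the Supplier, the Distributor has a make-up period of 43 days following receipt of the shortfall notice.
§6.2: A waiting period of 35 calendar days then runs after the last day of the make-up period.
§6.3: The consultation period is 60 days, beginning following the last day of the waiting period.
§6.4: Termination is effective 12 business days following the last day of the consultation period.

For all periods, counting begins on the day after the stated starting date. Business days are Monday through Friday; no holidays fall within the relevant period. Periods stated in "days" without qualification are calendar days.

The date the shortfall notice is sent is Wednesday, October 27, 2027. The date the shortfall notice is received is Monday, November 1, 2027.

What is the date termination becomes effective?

April 4, 2028

The last day of the make-up period: 43 calendar days after November 1, 2027 is December 14, 2027.
Adding 35 calendar days to December 14, 2027 gives January 18, 2028, which is the last day of the waiting period.
Adding 60 calendar days to January 18, 2028 gives March 18, 2028, which is the last day of the consultation period.
From Saturday, March 18, 2028, 12 business days (Mar 20, Mar 21, Mar 22, Mar 23, …, Mar 31, Apr 3, Apr 4, skipping weekends) brings us to Tuesday, April 4, 2028, which is the date termination becomes effective.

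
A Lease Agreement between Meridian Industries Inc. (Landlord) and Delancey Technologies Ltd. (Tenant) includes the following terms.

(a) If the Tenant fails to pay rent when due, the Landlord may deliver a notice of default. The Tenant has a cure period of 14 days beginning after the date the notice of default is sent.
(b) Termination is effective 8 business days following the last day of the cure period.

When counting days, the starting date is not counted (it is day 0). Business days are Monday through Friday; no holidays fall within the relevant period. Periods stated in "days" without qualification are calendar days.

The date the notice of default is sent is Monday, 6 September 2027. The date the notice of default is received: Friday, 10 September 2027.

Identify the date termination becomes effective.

The last day of the cure period: 6 September 2027 + 14 days = 20 September 2027.
The date termination becomes effective: counting 8 business days from Monday, 20 September 2027 (Sep 21, Sep 22, Sep 23, Sep 24, Sep 27, Sep 28, Sep 29, Sep 30, skipping weekends) reaches Thursday, 30 September 2027.

30 September 2027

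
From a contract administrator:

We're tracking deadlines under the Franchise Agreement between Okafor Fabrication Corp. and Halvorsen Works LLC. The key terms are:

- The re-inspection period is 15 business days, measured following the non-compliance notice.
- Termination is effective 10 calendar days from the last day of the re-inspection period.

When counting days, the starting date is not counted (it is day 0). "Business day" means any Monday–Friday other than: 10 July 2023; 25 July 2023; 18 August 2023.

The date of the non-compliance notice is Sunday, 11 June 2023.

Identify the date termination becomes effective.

10 July 2023

From Sunday, 11 June 2023, 15 business days (Jun 12, Jun 13, Jun 14, Jun 15, …, Jun 28, Jun 29, Jun 30, skipping weekends) brings us to Friday, 30 June 2023, which is the last day of the re-inspection period.
The date termination becomes effective: 10 calendar days after 30 June 2023 is 10 July 2023.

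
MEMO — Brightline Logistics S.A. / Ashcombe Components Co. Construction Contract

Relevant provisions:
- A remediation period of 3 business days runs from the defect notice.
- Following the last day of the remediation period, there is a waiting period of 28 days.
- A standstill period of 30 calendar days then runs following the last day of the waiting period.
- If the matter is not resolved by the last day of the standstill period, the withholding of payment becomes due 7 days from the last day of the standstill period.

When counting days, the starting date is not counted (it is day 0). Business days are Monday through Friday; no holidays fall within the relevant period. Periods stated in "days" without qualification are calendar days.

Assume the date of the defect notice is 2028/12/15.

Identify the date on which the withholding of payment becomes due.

From Friday, 2028/12/15, 3 business days (Dec 18, Dec 19, Dec 20, skipping weekends) brings us to Wednesday, 2028/12/20, which is the last day of the remediation period.
The last day of the waiting period: 28 calendar days after 2028/12/20 is 2029/01/17.
Adding 30 calendar days to 2029/01/17 gives 2029/02/16, which is the last day of the standstill period.
Adding 7 calendar days to 2029/02/16 gives 2029/02/23, which is the date on which the withholding of payment becomes due.

2029/02/23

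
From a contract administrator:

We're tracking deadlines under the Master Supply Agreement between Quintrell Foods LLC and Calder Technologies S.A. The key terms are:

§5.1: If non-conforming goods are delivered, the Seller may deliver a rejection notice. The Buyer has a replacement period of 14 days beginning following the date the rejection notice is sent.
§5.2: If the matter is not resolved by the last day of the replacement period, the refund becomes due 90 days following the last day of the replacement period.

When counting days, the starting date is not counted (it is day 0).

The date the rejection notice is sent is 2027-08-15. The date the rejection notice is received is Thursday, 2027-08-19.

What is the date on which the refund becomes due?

The last day of the replacement period: 14 calendar days after 2027-08-15 is 2027-08-29.
The date on which the refund becomes due: 2027-08-29 + 90 days = 2027-11-27.

2027-11-27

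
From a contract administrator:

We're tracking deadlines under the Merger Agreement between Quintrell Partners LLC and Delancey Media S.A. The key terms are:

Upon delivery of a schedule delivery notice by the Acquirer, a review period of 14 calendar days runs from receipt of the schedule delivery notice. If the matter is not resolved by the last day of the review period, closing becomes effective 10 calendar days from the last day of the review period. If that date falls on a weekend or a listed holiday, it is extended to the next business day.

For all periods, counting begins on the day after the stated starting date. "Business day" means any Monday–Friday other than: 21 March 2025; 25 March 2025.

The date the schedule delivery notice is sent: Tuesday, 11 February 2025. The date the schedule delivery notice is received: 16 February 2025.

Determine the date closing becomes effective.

12 March 2025

Adding 14 calendar days to 16 February 2025 gives 2 March 2025, which is the last day of the review period.
Adding 10 calendar days to 2 March 2025 gives 12 March 2025, which is the date closing becomes effective. 12 March 2025 is a Wednesday and is not a listed holiday, so no roll-forward applies.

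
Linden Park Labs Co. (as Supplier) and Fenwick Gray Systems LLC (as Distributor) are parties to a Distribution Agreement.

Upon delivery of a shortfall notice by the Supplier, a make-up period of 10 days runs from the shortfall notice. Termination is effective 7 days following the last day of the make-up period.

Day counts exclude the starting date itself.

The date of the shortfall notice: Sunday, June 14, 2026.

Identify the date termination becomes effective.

Adding 10 calendar days to June 14, 2026 gives June 24, 2026, which is the last day of the make-up period.
The date termination becomes effective: June 24, 2026 + 7 days = July 1, 2026.

July 1, 2026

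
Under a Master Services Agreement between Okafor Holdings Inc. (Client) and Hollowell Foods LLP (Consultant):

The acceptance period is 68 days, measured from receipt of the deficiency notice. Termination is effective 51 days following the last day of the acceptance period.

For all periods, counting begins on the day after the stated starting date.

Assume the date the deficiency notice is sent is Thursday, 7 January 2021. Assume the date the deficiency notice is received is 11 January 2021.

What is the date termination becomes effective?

The last day of the acceptance period: 68 calendar days after 11 January 2021 is 20 March 2021.
The date termination becomes effective: 51 calendar days after 20 March 2021 is 10 May 2021.

10 May 2021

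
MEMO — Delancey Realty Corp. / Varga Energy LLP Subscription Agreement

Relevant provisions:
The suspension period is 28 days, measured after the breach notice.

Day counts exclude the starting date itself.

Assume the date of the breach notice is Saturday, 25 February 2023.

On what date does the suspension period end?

The last day of the suspension period: 25 February 2023 + 28 days = 25 March 2023.

25 March 2023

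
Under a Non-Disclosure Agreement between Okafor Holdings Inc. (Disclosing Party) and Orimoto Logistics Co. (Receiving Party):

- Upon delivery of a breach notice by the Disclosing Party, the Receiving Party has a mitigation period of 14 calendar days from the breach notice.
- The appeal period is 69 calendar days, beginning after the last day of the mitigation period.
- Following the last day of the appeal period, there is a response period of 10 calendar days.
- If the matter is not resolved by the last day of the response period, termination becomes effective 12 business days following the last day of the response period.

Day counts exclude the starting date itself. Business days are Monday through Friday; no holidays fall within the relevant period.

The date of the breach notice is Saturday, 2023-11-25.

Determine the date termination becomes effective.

2024-03-13

The last day of the mitigation period: 14 calendar days after 2023-11-25 is 2023-12-09.
Adding 69 calendar days to 2023-12-09 gives 2024-02-16, which is the last day of the appeal period.
Adding 10 calendar days to 2024-02-16 gives 2024-02-26, which is the last day of the response period.
The date termination becomes effective: 12 business days after Monday, 2024-02-26, skipping weekends — Feb 27, Feb 28, Feb 29, Mar 1, …, Mar 11, Mar 12, Mar 13 — lands on Wednesday, 2024-03-13.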